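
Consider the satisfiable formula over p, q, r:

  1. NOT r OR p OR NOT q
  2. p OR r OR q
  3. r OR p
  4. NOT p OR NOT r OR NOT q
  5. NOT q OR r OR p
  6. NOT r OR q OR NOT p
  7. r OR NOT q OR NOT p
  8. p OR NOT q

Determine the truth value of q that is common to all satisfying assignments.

False

Suppose q = true.
From the singleton clause (p), p = true.
From the singleton clause (NOT r), r = false.
That conflicts with the unit clause (r).
So every satisfying assignment has q = False.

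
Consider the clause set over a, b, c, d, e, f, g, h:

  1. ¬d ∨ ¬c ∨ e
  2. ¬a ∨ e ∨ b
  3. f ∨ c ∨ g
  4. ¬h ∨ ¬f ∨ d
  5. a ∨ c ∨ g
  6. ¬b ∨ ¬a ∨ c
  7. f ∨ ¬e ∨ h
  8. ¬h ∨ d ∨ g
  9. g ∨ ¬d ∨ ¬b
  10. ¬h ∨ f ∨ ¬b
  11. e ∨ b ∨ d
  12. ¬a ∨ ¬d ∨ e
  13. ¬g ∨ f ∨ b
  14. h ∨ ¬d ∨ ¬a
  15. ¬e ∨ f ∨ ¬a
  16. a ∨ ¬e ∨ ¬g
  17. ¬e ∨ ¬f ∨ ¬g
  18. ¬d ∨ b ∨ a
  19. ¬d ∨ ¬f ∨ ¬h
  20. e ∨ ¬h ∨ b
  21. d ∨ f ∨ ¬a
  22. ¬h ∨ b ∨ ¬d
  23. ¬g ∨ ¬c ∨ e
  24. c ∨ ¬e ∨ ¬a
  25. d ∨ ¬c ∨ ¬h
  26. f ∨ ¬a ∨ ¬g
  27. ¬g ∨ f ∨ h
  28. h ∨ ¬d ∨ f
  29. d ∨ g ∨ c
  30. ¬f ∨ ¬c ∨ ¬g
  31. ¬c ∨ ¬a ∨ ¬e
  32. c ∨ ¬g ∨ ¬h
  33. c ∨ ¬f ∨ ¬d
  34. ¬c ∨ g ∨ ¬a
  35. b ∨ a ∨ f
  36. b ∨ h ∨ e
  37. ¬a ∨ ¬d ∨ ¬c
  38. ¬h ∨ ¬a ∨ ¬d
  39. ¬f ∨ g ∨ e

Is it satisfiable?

Suppose d = False.
Suppose h = False.
Suppose f = True.
Suppose e = True.
Unit clause (¬g) forces g = False.
Unit clause (c) forces c = True.
Unit clause (¬a) forces a = False.
No clause remains; b is free.
A satisfying assignment: a: False,  b: True,  c: True,  d: False,  e: True,  f: True,  g: False,  h: False.

Satisfiable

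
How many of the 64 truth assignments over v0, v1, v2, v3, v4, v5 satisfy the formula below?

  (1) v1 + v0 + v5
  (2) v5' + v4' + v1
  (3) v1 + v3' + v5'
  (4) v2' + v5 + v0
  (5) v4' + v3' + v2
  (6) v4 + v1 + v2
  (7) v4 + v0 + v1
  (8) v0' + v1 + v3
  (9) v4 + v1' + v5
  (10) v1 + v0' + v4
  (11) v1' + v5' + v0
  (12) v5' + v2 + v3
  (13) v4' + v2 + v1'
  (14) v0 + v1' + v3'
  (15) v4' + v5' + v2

There are 2^6 = 64 truth assignments over (v0, v1, v2, v3, v4, v5).
Split on v3. With v3 = 1, the clauses containing v3 are satisfied and v3' drops from the rest; 5 of the 2^5 = 32 assignments to the other variables satisfy what remains.
With v3 = 0, by the same count on the reduced clause set, 3 assignments work.
(One model: v0=T, v1=F, v2=T, v3=T, v4=T, v5=F.)
Total: 5 + 3 = 8.

8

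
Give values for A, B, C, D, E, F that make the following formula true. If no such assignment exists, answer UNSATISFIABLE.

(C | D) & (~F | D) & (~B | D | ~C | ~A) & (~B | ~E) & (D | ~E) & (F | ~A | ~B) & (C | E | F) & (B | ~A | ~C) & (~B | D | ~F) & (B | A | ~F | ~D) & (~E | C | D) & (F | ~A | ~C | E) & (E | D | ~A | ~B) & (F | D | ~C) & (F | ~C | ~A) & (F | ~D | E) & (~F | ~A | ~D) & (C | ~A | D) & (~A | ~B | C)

Suppose C = 0.
The clause (D) is unit, so D = 1.
Suppose B = 0.
Suppose E = 1.
Suppose A = 1.
The clause (~F) is unit, so F = 0.
Every clause now holds.

A ↦ 1, B ↦ 0, C ↦ 0, D ↦ 1, E ↦ 1, F ↦ 0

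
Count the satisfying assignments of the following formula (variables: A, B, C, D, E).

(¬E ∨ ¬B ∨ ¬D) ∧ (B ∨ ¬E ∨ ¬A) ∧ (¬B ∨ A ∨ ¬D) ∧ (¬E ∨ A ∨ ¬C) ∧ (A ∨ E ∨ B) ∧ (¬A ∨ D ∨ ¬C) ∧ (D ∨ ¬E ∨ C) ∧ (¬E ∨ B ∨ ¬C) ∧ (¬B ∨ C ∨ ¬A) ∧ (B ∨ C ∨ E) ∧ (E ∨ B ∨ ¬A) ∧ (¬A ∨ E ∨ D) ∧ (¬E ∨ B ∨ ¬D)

3

There are 2^5 = 32 truth assignments over (A, B, C, D, E).
Split on D. With D = True, the clauses containing D are satisfied and ¬D drops from the rest; 1 of the 2^4 = 16 assignments to the other variables satisfy what remains.
With D = False, by the same count on the reduced clause set, 2 assignments work.
Total: 1 + 2 = 3.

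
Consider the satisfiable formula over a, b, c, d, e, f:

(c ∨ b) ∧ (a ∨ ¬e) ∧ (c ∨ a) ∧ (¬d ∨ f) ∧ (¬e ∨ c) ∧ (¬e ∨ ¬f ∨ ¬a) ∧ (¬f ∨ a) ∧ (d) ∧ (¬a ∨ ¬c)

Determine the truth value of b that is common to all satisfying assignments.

True

Suppose b = False.
The clause (c) is unit, so c = True.
The clause (d) is unit, so d = True.
The clause (f) is unit, so f = True.
The clause (a) is unit, so a = True.
That conflicts with the unit clause (¬a).
So every satisfying assignment has b = True.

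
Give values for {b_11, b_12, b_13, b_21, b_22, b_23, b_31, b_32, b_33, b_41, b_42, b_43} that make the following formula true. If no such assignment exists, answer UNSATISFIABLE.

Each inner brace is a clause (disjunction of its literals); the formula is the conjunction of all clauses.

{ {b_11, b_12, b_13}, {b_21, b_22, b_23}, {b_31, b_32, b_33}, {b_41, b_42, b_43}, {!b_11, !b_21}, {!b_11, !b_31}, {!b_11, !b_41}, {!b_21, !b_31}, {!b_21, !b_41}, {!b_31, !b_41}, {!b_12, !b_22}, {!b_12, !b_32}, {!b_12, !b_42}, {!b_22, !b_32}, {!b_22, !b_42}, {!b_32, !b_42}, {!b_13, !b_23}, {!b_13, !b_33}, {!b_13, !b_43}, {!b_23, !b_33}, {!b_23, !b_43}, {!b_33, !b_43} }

Case b_11 = false:
Case b_12 = true:
Unit clause (!b_22) forces b_22 = false.
Unit clause (!b_32) forces b_32 = false.
Unit clause (!b_42) forces b_42 = false.
Case b_21 = true:
Unit clause (!b_31) forces b_31 = false.
Unit clause (b_33) forces b_33 = true.
Unit clause (!b_41) forces b_41 = false.
Unit clause (b_43) forces b_43 = true.
Now (!b_43) is unsatisfied and unit — conflict.
Backtrack on b_21: now try b_21 = false.
Unit clause (b_23) forces b_23 = true.
Unit clause (!b_13) forces b_13 = false.
Unit clause (!b_33) forces b_33 = false.
Unit clause (b_31) forces b_31 = true.
Unit clause (!b_41) forces b_41 = false.
Unit clause (b_43) forces b_43 = true.
Now (!b_43) is unsatisfied and unit — conflict.
Both values of b_21 lead to a conflict.
Backtrack on b_12: now try b_12 = false.
Unit clause (b_13) forces b_13 = true.
Unit clause (!b_23) forces b_23 = false.
Unit clause (!b_33) forces b_33 = false.
Unit clause (!b_43) forces b_43 = false.
Case b_21 = true:
Unit clause (!b_31) forces b_31 = false.
Unit clause (b_32) forces b_32 = true.
Unit clause (!b_41) forces b_41 = false.
Unit clause (b_42) forces b_42 = true.
Now (!b_42) is unsatisfied and unit — conflict.
Backtrack on b_21: now try b_21 = false.
Unit clause (b_22) forces b_22 = true.
Unit clause (!b_32) forces b_32 = false.
Unit clause (b_31) forces b_31 = true.
Unit clause (!b_41) forces b_41 = false.
Unit clause (b_42) forces b_42 = true.
Now (!b_42) is unsatisfied and unit — conflict.
Both values of b_21 lead to a conflict.
Both values of b_12 lead to a conflict.
Backtrack on b_11: now try b_11 = true.
Unit clause (!b_21) forces b_21 = false.
Unit clause (!b_31) forces b_31 = false.
Unit clause (!b_41) forces b_41 = false.
Case b_22 = true:
Unit clause (!b_12) forces b_12 = false.
Unit clause (!b_32) forces b_32 = false.
Unit clause (b_33) forces b_33 = true.
Unit clause (!b_42) forces b_42 = false.
Unit clause (b_43) forces b_43 = true.
Now (!b_43) is unsatisfied and unit — conflict.
Backtrack on b_22: now try b_22 = false.
Unit clause (b_23) forces b_23 = true.
Unit clause (!b_13) forces b_13 = false.
Unit clause (!b_33) forces b_33 = false.
Unit clause (b_32) forces b_32 = true.
Unit clause (!b_12) forces b_12 = false.
Unit clause (!b_42) forces b_42 = false.
Unit clause (b_43) forces b_43 = true.
Now (!b_43) is unsatisfied and unit — conflict.
Both values of b_22 lead to a conflict.
Both values of b_11 lead to a conflict.

UNSATISFIABLE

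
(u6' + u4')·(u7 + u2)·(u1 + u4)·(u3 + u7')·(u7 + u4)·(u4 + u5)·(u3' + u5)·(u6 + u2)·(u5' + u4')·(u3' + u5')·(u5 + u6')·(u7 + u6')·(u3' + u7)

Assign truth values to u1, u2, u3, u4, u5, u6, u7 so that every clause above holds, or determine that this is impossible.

Branch on u6: set u6 = 0.
From the singleton clause (u2), u2 = 1.
Branch on u1: set u1 = 0.
From the singleton clause (u4), u4 = 1.
From the singleton clause (u5'), u5 = 0.
From the singleton clause (u3'), u3 = 0.
From the singleton clause (u7'), u7 = 0.
This assignment satisfies each clause.

u1: 0; u2: 1; u3: 0; u4: 1; u5: 0; u6: 0; u7: 0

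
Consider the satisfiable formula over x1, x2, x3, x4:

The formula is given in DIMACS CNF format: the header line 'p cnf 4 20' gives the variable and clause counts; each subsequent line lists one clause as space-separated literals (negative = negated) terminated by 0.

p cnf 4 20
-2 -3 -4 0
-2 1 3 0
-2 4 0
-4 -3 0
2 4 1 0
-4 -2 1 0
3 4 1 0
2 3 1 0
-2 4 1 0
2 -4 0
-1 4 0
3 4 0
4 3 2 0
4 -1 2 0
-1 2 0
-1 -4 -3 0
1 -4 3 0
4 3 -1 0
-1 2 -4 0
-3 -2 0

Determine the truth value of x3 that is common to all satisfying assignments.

False

Suppose x3 = True.
(¬x4) alone gives x4 = False.
(¬x2) alone gives x2 = False.
(x1) alone gives x1 = True.
Now (¬x1) is unsatisfied and unit — conflict.
So every satisfying assignment has x3 = False.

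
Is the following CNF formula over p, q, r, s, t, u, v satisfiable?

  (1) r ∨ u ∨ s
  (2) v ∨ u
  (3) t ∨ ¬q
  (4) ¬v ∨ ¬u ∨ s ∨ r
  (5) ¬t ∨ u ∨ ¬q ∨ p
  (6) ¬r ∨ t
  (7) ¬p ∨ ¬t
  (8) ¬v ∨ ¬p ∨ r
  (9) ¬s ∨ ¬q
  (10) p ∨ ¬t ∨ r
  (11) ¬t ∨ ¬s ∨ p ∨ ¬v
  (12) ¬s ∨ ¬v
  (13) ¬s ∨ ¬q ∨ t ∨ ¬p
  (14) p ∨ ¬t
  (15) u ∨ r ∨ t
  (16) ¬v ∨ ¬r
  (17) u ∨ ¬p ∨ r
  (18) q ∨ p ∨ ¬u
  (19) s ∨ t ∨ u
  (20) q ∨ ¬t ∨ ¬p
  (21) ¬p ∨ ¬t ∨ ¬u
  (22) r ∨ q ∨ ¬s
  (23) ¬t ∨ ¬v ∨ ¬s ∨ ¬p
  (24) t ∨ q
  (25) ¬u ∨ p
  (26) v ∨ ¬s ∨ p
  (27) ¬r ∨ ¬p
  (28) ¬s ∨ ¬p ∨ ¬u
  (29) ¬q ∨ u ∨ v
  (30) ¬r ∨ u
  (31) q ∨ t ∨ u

Unsatisfiable

Suppose v = True.
The clause (¬s) is unit, so s = False.
The clause (¬r) is unit, so r = False.
The clause (u) is unit, so u = True.
But (¬u) is also a unit clause — contradiction.
Undo v and try v = False.
The clause (u) is unit, so u = True.
The clause (p) is unit, so p = True.
The clause (¬t) is unit, so t = False.
The clause (¬q) is unit, so q = False.
But (q) is also a unit clause — contradiction.
Neither v = True nor v = False works.
No assignment satisfies every clause.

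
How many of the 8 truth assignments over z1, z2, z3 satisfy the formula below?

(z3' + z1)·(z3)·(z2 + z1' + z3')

1

There are 2^3 = 8 truth assignments over (z1, z2, z3).
Check each against the 3 clauses (columns in the order z1, z2, z3):
  F F F  ✗ fails (z3)
  F F T  ✗ fails (z3' + z1)
  F T F  ✗ fails (z3)
  F T T  ✗ fails (z3' + z1)
  T F F  ✗ fails (z3)
  T F T  ✗ fails (z2 + z1' + z3')
  T T F  ✗ fails (z3)
  T T T  ✓ satisfies all
1 of the 8 rows is a model.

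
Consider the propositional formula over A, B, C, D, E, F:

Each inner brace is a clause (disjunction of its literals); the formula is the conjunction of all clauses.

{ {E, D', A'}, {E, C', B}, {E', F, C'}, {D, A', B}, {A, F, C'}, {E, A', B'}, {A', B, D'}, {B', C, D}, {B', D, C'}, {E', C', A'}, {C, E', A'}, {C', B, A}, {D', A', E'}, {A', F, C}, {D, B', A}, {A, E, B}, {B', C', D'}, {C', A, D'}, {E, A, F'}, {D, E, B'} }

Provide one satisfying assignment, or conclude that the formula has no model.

A=0,  B=1,  C=0,  D=1,  E=1,  F=0

Try E = 1.
Try F = 0.
The clause (C') is unit, so C = 0.
The clause (A') is unit, so A = 0.
Try B = 1.
The clause (D) is unit, so D = 1.
This assignment satisfies each clause.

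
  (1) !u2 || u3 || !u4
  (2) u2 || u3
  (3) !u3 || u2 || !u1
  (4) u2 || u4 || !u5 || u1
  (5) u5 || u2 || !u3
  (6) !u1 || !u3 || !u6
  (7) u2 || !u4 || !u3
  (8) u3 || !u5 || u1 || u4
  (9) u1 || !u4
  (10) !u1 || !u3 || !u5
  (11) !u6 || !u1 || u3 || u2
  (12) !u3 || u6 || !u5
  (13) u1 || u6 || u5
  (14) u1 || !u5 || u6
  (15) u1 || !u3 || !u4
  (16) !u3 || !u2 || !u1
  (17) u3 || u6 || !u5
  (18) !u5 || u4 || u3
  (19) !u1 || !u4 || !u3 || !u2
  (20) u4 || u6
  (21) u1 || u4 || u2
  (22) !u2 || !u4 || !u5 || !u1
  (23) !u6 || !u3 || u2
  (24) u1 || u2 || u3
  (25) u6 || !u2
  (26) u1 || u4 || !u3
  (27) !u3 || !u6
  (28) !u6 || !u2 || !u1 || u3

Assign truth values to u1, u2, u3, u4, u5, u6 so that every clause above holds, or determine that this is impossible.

u1: false, u2: true, u3: false, u4: false, u5: false, u6: true

Try u2 = true.
Unit clause (u6) forces u6 = true.
Unit clause (!u3) forces u3 = false.
Unit clause (!u4) forces u4 = false.
Unit clause (!u5) forces u5 = false.
Unit clause (!u1) forces u1 = false.
This assignment satisfies each clause.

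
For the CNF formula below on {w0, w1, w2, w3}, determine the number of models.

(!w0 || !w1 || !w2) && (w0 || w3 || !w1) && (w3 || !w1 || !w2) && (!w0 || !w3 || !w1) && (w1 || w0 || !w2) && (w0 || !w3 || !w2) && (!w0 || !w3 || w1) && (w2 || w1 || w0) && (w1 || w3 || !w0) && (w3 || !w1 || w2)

1

There are 2^4 = 16 truth assignments over (w0, w1, w2, w3).
Check each against the 10 clauses (columns in the order w0, w1, w2, w3):
  F F F F  ✗ fails (w2 || w1 || w0)
  F F F T  ✗ fails (w2 || w1 || w0)
  F F T F  ✗ fails (w1 || w0 || !w2)
  F F T T  ✗ fails (w1 || w0 || !w2)
  F T F F  ✗ fails (w0 || w3 || !w1)
  F T F T  ✓ satisfies all
  F T T F  ✗ fails (w0 || w3 || !w1)
  F T T T  ✗ fails (w0 || !w3 || !w2)
  T F F F  ✗ fails (w1 || w3 || !w0)
  T F F T  ✗ fails (!w0 || !w3 || w1)
  T F T F  ✗ fails (w1 || w3 || !w0)
  T F T T  ✗ fails (!w0 || !w3 || w1)
  T T F F  ✗ fails (w3 || !w1 || w2)
  T T F T  ✗ fails (!w0 || !w3 || !w1)
  T T T F  ✗ fails (!w0 || !w1 || !w2)
  T T T T  ✗ fails (!w0 || !w1 || !w2)
1 of the 16 rows is a model.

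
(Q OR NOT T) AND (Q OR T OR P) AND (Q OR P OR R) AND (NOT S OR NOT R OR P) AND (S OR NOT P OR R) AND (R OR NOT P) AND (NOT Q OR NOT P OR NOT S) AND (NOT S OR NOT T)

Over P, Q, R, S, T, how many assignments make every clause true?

There are 2^5 = 32 truth assignments over (P, Q, R, S, T).
Split on P. With P = true, the clauses containing P are satisfied and NOT P drops from the rest; 4 of the 2^4 = 16 assignments to the other variables satisfy what remains.
With P = false, by the same count on the reduced clause set, 5 assignments work.
(One model: P=F, Q=T, R=F, S=F, T=F.)
Total: 4 + 5 = 9.

9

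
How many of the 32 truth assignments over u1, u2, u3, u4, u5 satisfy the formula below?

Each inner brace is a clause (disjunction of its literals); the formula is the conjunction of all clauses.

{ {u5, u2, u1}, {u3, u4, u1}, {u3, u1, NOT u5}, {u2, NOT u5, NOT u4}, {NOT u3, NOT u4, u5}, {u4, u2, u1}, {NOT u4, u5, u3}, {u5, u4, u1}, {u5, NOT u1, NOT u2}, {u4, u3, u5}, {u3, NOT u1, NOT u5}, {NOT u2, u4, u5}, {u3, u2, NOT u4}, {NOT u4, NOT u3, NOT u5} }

4

There are 2^5 = 32 truth assignments over (u1, u2, u3, u4, u5).
Split on u5. With u5 = true, the clauses containing u5 are satisfied and NOT u5 drops from the rest; 3 of the 2^4 = 16 assignments to the other variables satisfy what remains.
With u5 = false, by the same count on the reduced clause set, 1 assignment works.
(One model: u1=F, u2=T, u3=T, u4=F, u5=T.)
Total: 3 + 1 = 4.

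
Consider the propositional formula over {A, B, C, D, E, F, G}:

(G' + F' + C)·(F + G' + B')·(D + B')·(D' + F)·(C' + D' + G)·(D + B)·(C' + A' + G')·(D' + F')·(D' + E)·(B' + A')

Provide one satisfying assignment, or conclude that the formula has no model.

UNSATISFIABLE

Case D = 1:
Unit clause (F) forces F = 1.
That conflicts with the unit clause (F').
Undo D and try D = 0.
Unit clause (B') forces B = 0.
That conflicts with the unit clause (B).
Neither D = 1 nor D = 0 works.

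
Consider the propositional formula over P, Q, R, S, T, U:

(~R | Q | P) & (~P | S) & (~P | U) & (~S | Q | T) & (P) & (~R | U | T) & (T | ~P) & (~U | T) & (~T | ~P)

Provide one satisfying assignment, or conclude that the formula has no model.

UNSATISFIABLE

(P) alone gives P = 1.
(S) alone gives S = 1.
(U) alone gives U = 1.
(T) alone gives T = 1.
But (~T) is also a unit clause — contradiction.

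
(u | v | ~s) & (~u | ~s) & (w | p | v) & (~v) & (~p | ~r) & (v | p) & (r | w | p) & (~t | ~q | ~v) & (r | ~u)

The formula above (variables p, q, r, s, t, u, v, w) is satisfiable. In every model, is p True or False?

Suppose p = 0.
Unit clause (~v) forces v = 0.
Now (v) is unsatisfied and unit — conflict.
So every satisfying assignment has p = True.

True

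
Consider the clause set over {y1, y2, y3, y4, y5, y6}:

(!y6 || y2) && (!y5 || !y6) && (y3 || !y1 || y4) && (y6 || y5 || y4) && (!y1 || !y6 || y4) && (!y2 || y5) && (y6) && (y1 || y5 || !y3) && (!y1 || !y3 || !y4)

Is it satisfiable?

No, unsatisfiable

The clause (y6) is unit, so y6 = true.
The clause (y2) is unit, so y2 = true.
The clause (!y5) is unit, so y5 = false.
That conflicts with the unit clause (y5).
No assignment satisfies every clause.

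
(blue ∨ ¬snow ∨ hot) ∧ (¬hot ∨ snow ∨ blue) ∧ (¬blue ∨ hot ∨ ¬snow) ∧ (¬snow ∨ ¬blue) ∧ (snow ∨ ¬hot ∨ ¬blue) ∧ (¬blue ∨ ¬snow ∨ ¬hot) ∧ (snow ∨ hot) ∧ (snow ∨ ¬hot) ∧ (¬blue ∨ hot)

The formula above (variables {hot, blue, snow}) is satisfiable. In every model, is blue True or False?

Suppose blue = True.
From the singleton clause (¬snow), snow = False.
From the singleton clause (¬hot), hot = False.
That conflicts with the unit clause (hot).
So every satisfying assignment has blue = False.

False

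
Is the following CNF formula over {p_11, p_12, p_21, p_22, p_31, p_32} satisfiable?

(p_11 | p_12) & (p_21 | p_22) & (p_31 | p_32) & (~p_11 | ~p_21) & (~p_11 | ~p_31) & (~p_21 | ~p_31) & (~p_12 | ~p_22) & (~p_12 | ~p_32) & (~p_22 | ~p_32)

Case p_11 = 1:
The clause (~p_21) is unit, so p_21 = 0.
The clause (p_22) is unit, so p_22 = 1.
The clause (~p_31) is unit, so p_31 = 0.
The clause (p_32) is unit, so p_32 = 1.
But (~p_32) is also a unit clause — contradiction.
That branch fails; take p_11 = 0 instead.
The clause (p_12) is unit, so p_12 = 1.
The clause (~p_22) is unit, so p_22 = 0.
The clause (p_21) is unit, so p_21 = 1.
The clause (~p_31) is unit, so p_31 = 0.
The clause (p_32) is unit, so p_32 = 1.
But (~p_32) is also a unit clause — contradiction.
Either choice for p_11 ends in contradiction.
No assignment satisfies every clause.

Unsatisfiable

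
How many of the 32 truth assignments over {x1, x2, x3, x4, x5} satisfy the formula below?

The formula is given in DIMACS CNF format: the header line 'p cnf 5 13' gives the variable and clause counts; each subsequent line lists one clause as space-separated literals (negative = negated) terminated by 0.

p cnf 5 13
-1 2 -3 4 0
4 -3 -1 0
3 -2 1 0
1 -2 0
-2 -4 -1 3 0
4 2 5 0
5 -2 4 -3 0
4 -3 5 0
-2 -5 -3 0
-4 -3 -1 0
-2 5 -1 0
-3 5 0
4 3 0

6

There are 2^5 = 32 truth assignments over (x1, x2, x3, x4, x5).
Split on x2. With x2 = True, the clauses containing x2 are satisfied and ¬x2 drops from the rest; 0 of the 2^4 = 16 assignments to the other variables satisfy what remains.
With x2 = False, by the same count on the reduced clause set, 6 assignments work.
Total: 0 + 6 = 6.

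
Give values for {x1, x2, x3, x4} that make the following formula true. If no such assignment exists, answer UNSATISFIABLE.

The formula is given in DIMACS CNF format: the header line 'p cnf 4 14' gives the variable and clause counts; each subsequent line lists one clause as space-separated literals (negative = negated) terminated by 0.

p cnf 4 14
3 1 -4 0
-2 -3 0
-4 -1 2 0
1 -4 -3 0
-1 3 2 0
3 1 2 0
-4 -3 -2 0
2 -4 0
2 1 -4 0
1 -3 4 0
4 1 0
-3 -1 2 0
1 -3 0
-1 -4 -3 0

Try x2 = True.
The clause (¬x3) is unit, so x3 = False.
Try x1 = True.
All clauses hold; x4 can take either value.

x1 ↦ True; x2 ↦ True; x3 ↦ False; x4 ↦ True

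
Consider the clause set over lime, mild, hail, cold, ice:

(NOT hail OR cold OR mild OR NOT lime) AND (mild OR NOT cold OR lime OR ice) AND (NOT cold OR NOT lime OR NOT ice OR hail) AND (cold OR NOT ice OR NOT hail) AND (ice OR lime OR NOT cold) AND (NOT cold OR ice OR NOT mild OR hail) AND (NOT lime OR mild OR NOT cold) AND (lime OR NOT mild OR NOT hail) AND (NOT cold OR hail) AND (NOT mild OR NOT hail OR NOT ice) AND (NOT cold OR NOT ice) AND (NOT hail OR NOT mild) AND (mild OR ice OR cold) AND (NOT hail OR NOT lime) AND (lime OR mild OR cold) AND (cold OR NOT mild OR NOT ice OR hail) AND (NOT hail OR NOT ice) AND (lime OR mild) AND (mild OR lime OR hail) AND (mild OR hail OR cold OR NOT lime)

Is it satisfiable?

Try cold = false.
Try ice = false.
From the singleton clause (mild), mild = true.
From the singleton clause (NOT hail), hail = false.
Every clause is now satisfied; lime is unconstrained.
A satisfying assignment: lime=true, mild=true, hail=false, cold=false, ice=false.

Yes, satisfiable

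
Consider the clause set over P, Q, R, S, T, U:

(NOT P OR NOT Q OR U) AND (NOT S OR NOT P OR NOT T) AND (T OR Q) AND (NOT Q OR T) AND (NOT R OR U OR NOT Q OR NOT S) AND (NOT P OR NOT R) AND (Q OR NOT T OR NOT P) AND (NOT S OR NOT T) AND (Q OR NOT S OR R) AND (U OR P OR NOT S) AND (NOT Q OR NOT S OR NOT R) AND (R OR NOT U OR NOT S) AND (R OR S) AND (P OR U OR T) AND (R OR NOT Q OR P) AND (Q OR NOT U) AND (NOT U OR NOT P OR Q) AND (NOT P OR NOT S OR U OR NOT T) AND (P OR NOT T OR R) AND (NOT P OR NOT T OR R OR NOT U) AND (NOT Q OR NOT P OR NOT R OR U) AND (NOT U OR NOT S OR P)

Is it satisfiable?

Branch on T: set T = true.
The clause (NOT S) is unit, so S = false.
The clause (R) is unit, so R = true.
The clause (NOT P) is unit, so P = false.
Branch on Q: set Q = true.
Every clause is now satisfied; U is unconstrained.
A satisfying assignment: P: false, Q: true, R: true, S: false, T: true, U: true.

Satisfiable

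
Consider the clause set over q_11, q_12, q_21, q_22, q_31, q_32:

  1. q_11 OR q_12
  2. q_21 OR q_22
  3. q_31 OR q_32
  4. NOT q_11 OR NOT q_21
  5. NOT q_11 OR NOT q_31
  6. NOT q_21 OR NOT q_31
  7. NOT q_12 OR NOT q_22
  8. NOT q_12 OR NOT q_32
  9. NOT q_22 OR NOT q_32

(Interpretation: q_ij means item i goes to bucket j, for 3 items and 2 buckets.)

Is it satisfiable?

Case q_11 = true:
From the singleton clause (NOT q_21), q_21 = false.
From the singleton clause (q_22), q_22 = true.
From the singleton clause (NOT q_31), q_31 = false.
From the singleton clause (q_32), q_32 = true.
But (NOT q_32) is also a unit clause — contradiction.
Backtrack on q_11: now try q_11 = false.
From the singleton clause (q_12), q_12 = true.
From the singleton clause (NOT q_22), q_22 = false.
From the singleton clause (q_21), q_21 = true.
From the singleton clause (NOT q_31), q_31 = false.
From the singleton clause (q_32), q_32 = true.
But (NOT q_32) is also a unit clause — contradiction.
Both values of q_11 lead to a conflict.
No assignment satisfies every clause.

Unsatisfiable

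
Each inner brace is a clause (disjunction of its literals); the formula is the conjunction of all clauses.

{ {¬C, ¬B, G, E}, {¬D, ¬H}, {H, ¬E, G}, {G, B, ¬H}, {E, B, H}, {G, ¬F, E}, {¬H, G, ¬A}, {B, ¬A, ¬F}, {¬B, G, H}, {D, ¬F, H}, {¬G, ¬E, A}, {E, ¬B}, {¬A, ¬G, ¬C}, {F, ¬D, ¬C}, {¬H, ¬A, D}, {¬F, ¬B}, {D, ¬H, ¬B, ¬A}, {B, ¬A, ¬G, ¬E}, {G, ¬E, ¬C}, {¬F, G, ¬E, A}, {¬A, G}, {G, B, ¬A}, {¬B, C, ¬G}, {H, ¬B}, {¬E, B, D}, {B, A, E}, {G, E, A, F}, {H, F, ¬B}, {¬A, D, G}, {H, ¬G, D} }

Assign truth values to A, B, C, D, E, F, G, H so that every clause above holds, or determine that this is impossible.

Suppose D = False.
Suppose F = False.
Suppose E = True.
The clause (B) is unit, so B = True.
The clause (H) is unit, so H = True.
The clause (¬A) is unit, so A = False.
The clause (¬G) is unit, so G = False.
The clause (¬C) is unit, so C = False.
All clauses are satisfied.

A: False, B: True, C: False, D: False, E: True, F: False, G: False, H: True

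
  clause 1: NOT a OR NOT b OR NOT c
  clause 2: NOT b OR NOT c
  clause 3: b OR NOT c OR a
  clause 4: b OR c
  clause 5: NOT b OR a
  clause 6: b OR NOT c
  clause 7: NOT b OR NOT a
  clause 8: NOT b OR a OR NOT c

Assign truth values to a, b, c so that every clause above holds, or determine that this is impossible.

UNSATISFIABLE

Branch on b: set b = false.
Unit clause (c) forces c = true.
But (NOT c) is also a unit clause — contradiction.
So b must be the other value — set b = true.
Unit clause (NOT c) forces c = false.
Unit clause (a) forces a = true.
But (NOT a) is also a unit clause — contradiction.
Either choice for b ends in contradiction.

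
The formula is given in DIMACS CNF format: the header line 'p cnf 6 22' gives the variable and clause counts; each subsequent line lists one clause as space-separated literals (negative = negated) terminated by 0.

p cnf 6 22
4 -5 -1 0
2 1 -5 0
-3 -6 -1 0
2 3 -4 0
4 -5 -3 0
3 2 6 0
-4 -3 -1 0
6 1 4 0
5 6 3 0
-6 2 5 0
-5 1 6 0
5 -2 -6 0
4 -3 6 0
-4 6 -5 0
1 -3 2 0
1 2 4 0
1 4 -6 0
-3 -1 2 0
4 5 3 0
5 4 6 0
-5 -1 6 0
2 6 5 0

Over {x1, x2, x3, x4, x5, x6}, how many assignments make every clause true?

4

There are 2^6 = 64 truth assignments over (x1, x2, x3, x4, x5, x6).
Split on x1. With x1 = True, the clauses containing x1 are satisfied and ¬x1 drops from the rest; 1 of the 2^5 = 32 assignments to the other variables satisfy what remains.
With x1 = False, by the same count on the reduced clause set, 3 assignments work.
Total: 1 + 3 = 4.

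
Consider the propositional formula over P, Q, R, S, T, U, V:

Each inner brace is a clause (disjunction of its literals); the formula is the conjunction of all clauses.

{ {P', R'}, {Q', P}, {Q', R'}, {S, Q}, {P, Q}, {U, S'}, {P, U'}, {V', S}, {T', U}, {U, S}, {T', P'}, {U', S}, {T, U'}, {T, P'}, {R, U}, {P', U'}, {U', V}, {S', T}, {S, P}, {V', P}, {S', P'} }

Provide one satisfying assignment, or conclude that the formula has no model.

UNSATISFIABLE

Case P = 0:
From the singleton clause (Q'), Q = 0.
But (Q) is also a unit clause — contradiction.
Undo P and try P = 1.
From the singleton clause (R'), R = 0.
From the singleton clause (T'), T = 0.
But (T) is also a unit clause — contradiction.
Neither P = 1 nor P = 0 works.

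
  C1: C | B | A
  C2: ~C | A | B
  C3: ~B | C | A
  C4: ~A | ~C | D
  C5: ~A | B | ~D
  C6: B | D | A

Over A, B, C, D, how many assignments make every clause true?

There are 2^4 = 16 truth assignments over (A, B, C, D).
Check each against the 6 clauses (columns in the order A, B, C, D):
  F F F F  ✗ fails (C | B | A)
  F F F T  ✗ fails (C | B | A)
  F F T F  ✗ fails (~C | A | B)
  F F T T  ✗ fails (~C | A | B)
  F T F F  ✗ fails (~B | C | A)
  F T F T  ✗ fails (~B | C | A)
  F T T F  ✓ satisfies all
  F T T T  ✓ satisfies all
  T F F F  ✓ satisfies all
  T F F T  ✗ fails (~A | B | ~D)
  T F T F  ✗ fails (~A | ~C | D)
  T F T T  ✗ fails (~A | B | ~D)
  T T F F  ✓ satisfies all
  T T F T  ✓ satisfies all
  T T T F  ✗ fails (~A | ~C | D)
  T T T T  ✓ satisfies all
6 of the 16 rows are models.

6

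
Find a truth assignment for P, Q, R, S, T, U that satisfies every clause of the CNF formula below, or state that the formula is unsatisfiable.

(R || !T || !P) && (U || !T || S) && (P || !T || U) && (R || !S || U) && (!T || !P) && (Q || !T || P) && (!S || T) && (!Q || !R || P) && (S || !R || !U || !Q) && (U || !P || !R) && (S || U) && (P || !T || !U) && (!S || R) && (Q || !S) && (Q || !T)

Suppose T = false.
Unit clause (!S) forces S = false.
Unit clause (U) forces U = true.
Suppose R = false.
All clauses hold; P, Q can take either value.

P ↦ true, Q ↦ true, R ↦ false, S ↦ false, T ↦ false, U ↦ true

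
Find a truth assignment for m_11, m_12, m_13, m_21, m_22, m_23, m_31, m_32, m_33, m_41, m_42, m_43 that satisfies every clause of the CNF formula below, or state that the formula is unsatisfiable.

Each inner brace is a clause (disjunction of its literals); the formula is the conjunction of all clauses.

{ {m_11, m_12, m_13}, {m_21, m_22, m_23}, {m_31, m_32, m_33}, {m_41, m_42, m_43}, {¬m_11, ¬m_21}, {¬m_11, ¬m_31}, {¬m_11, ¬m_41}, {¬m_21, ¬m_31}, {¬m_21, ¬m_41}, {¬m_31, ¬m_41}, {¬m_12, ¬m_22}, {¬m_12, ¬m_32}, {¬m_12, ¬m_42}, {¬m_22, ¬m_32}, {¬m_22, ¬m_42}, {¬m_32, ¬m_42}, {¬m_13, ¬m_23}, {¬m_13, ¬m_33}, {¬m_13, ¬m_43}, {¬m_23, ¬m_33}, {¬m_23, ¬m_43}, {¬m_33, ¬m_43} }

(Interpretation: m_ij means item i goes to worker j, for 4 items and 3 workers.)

UNSATISFIABLE

Case m_11 = False:
Case m_12 = True:
The clause (¬m_22) is unit, so m_22 = False.
The clause (¬m_32) is unit, so m_32 = False.
The clause (¬m_42) is unit, so m_42 = False.
Case m_21 = True:
The clause (¬m_31) is unit, so m_31 = False.
The clause (m_33) is unit, so m_33 = True.
The clause (¬m_41) is unit, so m_41 = False.
The clause (m_43) is unit, so m_43 = True.
Now (¬m_43) is unsatisfied and unit — conflict.
That branch fails; take m_21 = False instead.
The clause (m_23) is unit, so m_23 = True.
The clause (¬m_13) is unit, so m_13 = False.
The clause (¬m_33) is unit, so m_33 = False.
The clause (m_31) is unit, so m_31 = True.
The clause (¬m_41) is unit, so m_41 = False.
The clause (m_43) is unit, so m_43 = True.
Now (¬m_43) is unsatisfied and unit — conflict.
Both values of m_21 lead to a conflict.
That branch fails; take m_12 = False instead.
The clause (m_13) is unit, so m_13 = True.
The clause (¬m_23) is unit, so m_23 = False.
The clause (¬m_33) is unit, so m_33 = False.
The clause (¬m_43) is unit, so m_43 = False.
Case m_21 = True:
The clause (¬m_31) is unit, so m_31 = False.
The clause (m_32) is unit, so m_32 = True.
The clause (¬m_41) is unit, so m_41 = False.
The clause (m_42) is unit, so m_42 = True.
Now (¬m_42) is unsatisfied and unit — conflict.
That branch fails; take m_21 = False instead.
The clause (m_22) is unit, so m_22 = True.
The clause (¬m_32) is unit, so m_32 = False.
The clause (m_31) is unit, so m_31 = True.
The clause (¬m_41) is unit, so m_41 = False.
The clause (m_42) is unit, so m_42 = True.
Now (¬m_42) is unsatisfied and unit — conflict.
Both values of m_21 lead to a conflict.
Both values of m_12 lead to a conflict.
That branch fails; take m_11 = True instead.
The clause (¬m_21) is unit, so m_21 = False.
The clause (¬m_31) is unit, so m_31 = False.
The clause (¬m_41) is unit, so m_41 = False.
Case m_22 = True:
The clause (¬m_12) is unit, so m_12 = False.
The clause (¬m_32) is unit, so m_32 = False.
The clause (m_33) is unit, so m_33 = True.
The clause (¬m_42) is unit, so m_42 = False.
The clause (m_43) is unit, so m_43 = True.
Now (¬m_43) is unsatisfied and unit — conflict.
That branch fails; take m_22 = False instead.
The clause (m_23) is unit, so m_23 = True.
The clause (¬m_13) is unit, so m_13 = False.
The clause (¬m_33) is unit, so m_33 = False.
The clause (m_32) is unit, so m_32 = True.
The clause (¬m_12) is unit, so m_12 = False.
The clause (¬m_42) is unit, so m_42 = False.
The clause (m_43) is unit, so m_43 = True.
Now (¬m_43) is unsatisfied and unit — conflict.
Both values of m_22 lead to a conflict.
Both values of m_11 lead to a conflict.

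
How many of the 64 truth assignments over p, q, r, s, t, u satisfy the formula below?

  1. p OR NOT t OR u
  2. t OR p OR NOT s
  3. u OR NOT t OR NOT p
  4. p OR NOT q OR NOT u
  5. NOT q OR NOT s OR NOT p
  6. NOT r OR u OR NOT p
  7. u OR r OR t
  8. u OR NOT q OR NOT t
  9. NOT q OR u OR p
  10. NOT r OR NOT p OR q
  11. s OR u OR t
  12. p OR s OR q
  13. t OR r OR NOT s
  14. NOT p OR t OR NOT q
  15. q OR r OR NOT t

There are 2^6 = 64 truth assignments over (p, q, r, s, t, u).
Split on t. With t = true, the clauses containing t are satisfied and NOT t drops from the rest; 3 of the 2^5 = 32 assignments to the other variables satisfy what remains.
With t = false, by the same count on the reduced clause set, 1 assignment works.
Total: 3 + 1 = 4.

4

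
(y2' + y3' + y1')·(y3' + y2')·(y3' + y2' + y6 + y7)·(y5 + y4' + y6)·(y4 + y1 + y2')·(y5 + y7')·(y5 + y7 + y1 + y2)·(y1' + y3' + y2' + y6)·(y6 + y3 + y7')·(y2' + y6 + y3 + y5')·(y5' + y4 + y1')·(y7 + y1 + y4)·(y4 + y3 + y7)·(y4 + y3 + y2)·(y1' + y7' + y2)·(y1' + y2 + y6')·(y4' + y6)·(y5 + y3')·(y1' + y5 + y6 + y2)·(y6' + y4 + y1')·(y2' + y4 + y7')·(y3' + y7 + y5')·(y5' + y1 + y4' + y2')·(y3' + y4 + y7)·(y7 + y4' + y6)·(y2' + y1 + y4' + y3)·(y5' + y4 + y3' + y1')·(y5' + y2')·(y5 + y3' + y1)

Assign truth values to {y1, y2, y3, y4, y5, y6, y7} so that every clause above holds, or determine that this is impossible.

Suppose y3 = 1.
From the singleton clause (y2'), y2 = 0.
From the singleton clause (y5), y5 = 1.
From the singleton clause (y7), y7 = 1.
From the singleton clause (y1'), y1 = 0.
Suppose y4 = 0.
All clauses hold; y6 can take either value.

y1: 0, y2: 0, y3: 1, y4: 0, y5: 1, y6: 0, y7: 1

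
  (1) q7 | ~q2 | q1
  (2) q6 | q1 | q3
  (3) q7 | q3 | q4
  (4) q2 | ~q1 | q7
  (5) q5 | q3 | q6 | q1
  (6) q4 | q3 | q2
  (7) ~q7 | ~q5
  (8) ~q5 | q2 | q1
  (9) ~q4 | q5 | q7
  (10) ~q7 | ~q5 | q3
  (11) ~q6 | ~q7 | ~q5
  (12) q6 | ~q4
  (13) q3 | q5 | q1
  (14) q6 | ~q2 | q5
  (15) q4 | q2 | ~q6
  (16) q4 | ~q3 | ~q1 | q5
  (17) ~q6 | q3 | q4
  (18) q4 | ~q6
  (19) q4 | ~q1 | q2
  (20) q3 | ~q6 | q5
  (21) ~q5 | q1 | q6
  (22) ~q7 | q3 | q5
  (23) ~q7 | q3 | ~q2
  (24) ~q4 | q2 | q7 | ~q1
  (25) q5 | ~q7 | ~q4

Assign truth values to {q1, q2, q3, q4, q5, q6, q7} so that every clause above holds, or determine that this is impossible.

Try q7 = 1.
(~q5) alone gives q5 = 0.
(q3) alone gives q3 = 1.
(~q4) alone gives q4 = 0.
(~q1) alone gives q1 = 0.
(~q6) alone gives q6 = 0.
(~q2) alone gives q2 = 0.
Every clause now holds.

q1=0; q2=0; q3=1; q4=0; q5=0; q6=0; q7=1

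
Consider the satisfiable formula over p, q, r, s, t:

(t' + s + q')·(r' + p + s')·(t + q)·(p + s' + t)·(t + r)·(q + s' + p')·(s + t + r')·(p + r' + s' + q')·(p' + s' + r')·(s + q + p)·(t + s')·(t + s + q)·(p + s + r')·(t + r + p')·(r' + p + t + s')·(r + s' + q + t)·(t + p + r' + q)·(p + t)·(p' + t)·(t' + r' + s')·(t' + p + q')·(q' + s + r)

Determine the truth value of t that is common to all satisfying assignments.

Suppose t = 0.
(q) alone gives q = 1.
(r) alone gives r = 1.
(s) alone gives s = 1.
Now (s') is unsatisfied and unit — conflict.
So every satisfying assignment has t = True.

True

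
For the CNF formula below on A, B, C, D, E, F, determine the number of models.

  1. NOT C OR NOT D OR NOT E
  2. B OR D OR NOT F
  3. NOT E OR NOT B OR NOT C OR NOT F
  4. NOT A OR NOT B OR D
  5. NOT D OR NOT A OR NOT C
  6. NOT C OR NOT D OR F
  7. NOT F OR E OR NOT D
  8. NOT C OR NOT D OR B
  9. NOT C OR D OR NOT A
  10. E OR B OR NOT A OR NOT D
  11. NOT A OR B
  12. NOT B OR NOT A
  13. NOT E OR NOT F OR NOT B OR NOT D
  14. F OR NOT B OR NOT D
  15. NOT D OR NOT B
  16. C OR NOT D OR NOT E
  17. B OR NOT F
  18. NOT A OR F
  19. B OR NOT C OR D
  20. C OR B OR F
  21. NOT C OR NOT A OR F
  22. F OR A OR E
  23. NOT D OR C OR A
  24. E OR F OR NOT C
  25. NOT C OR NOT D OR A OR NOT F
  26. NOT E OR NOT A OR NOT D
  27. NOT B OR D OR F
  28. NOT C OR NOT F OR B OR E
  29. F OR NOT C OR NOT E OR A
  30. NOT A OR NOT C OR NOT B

3

There are 2^6 = 64 truth assignments over (A, B, C, D, E, F).
Split on B. With B = true, the clauses containing B are satisfied and NOT B drops from the rest; 3 of the 2^5 = 32 assignments to the other variables satisfy what remains.
With B = false, by the same count on the reduced clause set, 0 assignments work.
Total: 3 + 0 = 3.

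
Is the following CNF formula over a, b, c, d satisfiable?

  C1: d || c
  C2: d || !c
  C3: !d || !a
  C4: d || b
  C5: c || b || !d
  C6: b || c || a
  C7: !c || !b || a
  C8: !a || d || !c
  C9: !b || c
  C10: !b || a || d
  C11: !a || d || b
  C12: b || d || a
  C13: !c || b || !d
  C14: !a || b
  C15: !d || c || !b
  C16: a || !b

No, unsatisfiable

Try d = true.
The clause (!a) is unit, so a = false.
The clause (!b) is unit, so b = false.
The clause (c) is unit, so c = true.
But (!c) is also a unit clause — contradiction.
So d must be the other value — set d = false.
The clause (c) is unit, so c = true.
But (!c) is also a unit clause — contradiction.
Both values of d lead to a conflict.
No assignment satisfies every clause.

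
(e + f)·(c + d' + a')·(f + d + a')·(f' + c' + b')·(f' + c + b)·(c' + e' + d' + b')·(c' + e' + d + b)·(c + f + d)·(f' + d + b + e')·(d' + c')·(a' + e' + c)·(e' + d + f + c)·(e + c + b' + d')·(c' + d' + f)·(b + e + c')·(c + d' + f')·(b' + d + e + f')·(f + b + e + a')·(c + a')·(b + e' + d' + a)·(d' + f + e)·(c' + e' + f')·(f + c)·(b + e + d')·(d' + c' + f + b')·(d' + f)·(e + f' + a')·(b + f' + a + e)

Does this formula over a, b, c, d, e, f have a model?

Satisfiable

Branch on e: set e = 1.
Branch on d: set d = 0.
Branch on f: set f = 1.
(b) alone gives b = 1.
(c') alone gives c = 0.
(a') alone gives a = 0.
All clauses are satisfied.
A satisfying assignment: a: 0,  b: 1,  c: 0,  d: 0,  e: 1,  f: 1.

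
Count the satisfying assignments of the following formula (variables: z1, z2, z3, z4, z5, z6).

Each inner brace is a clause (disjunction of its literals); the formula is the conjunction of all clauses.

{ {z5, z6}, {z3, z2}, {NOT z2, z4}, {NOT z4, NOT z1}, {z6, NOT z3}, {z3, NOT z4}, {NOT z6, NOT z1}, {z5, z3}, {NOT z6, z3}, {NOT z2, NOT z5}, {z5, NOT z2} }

There are 2^6 = 64 truth assignments over (z1, z2, z3, z4, z5, z6).
Split on z5. With z5 = true, the clauses containing z5 are satisfied and NOT z5 drops from the rest; 2 of the 2^5 = 32 assignments to the other variables satisfy what remains.
With z5 = false, by the same count on the reduced clause set, 2 assignments work.
Total: 2 + 2 = 4.

4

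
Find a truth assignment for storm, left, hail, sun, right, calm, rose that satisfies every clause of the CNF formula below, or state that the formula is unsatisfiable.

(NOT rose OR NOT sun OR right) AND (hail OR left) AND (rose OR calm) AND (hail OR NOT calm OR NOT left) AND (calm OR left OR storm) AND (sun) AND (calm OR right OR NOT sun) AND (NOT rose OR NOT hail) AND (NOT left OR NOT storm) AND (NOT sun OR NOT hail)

storm: false,  left: true,  hail: false,  sun: true,  right: true,  calm: false,  rose: true

(sun) alone gives sun = true.
(NOT hail) alone gives hail = false.
(left) alone gives left = true.
(NOT calm) alone gives calm = false.
(rose) alone gives rose = true.
(right) alone gives right = true.
(NOT storm) alone gives storm = false.
All clauses are satisfied.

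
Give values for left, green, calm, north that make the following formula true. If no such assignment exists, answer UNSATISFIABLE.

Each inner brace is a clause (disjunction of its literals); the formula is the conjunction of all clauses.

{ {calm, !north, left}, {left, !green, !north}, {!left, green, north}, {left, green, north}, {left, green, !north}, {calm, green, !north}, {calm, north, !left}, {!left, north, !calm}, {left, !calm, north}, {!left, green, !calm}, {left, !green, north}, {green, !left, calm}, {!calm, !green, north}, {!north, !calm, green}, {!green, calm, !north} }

left ↦ true, green ↦ true, calm ↦ true, north ↦ true

Case calm = true:
Case left = true:
From the singleton clause (north), north = true.
From the singleton clause (green), green = true.
All clauses are satisfied.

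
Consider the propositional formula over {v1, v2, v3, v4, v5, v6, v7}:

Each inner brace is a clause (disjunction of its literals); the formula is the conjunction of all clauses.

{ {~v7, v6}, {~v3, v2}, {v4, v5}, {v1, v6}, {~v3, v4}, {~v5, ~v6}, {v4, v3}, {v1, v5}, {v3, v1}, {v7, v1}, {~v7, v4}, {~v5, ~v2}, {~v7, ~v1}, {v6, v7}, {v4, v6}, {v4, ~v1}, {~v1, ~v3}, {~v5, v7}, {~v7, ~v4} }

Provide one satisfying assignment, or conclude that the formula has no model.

Suppose v7 = 0.
Unit clause (v1) forces v1 = 1.
Unit clause (v6) forces v6 = 1.
Unit clause (~v5) forces v5 = 0.
Unit clause (v4) forces v4 = 1.
Unit clause (~v3) forces v3 = 0.
Every clause is now satisfied; v2 is unconstrained.

v1=1,  v2=0,  v3=0,  v4=1,  v5=0,  v6=1,  v7=0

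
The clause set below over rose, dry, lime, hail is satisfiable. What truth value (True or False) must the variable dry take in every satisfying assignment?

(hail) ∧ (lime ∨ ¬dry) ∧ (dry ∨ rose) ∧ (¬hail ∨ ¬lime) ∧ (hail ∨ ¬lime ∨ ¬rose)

Suppose dry = True.
Unit clause (hail) forces hail = True.
Unit clause (lime) forces lime = True.
But (¬lime) is also a unit clause — contradiction.
So every satisfying assignment has dry = False.

False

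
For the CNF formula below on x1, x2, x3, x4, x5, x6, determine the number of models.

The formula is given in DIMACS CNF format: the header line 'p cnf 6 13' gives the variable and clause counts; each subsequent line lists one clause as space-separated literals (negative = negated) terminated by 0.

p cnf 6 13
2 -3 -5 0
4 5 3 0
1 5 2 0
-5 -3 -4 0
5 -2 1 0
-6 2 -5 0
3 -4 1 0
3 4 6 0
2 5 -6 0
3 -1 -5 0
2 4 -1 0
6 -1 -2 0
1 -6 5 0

9

There are 2^6 = 64 truth assignments over (x1, x2, x3, x4, x5, x6).
Split on x6. With x6 = True, the clauses containing x6 are satisfied and ¬x6 drops from the rest; 6 of the 2^5 = 32 assignments to the other variables satisfy what remains.
With x6 = False, by the same count on the reduced clause set, 3 assignments work.
(One model: x1=F, x2=T, x3=F, x4=F, x5=T, x6=T.)
Total: 6 + 3 = 9.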